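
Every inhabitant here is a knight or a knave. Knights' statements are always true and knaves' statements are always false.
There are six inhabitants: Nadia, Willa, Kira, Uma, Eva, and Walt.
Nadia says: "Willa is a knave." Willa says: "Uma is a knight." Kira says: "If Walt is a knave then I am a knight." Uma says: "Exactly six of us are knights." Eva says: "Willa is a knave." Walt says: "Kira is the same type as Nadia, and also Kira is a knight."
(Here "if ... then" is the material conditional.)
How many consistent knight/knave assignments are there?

2

Consistent assignments:
  Nadia=knight, Willa=knave, Kira=knight, Uma=knave, Eva=knight, Walt=knight
  Nadia=knight, Willa=knave, Kira=knave, Uma=knave, Eva=knight, Walt=knave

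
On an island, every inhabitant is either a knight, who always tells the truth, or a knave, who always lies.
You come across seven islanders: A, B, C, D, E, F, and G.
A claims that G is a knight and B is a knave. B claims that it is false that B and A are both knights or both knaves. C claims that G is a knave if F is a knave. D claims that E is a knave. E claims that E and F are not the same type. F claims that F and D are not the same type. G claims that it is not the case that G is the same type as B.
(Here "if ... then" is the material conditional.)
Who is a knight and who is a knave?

Knights: C and E. Knaves: A, B, D, F, and G.

Since A is a knave, "G is a knight and B is a knave" needs to be false, which holds.
B is a knave, and the claim "it is false that B and A are both knights or both knaves" is indeed false.
Since C is a knight, "G is a knave if F is a knave" needs to be true, which holds.
D is a knave; "E is a knave" is false, as required.
E is a knight, and the claim "E and F are not the same type" is indeed true.
Since F is a knave, "F and D are not the same type" needs to be false, which holds.
G is a knave, so "it is not the case that G is the same type as B" must be false — and it is.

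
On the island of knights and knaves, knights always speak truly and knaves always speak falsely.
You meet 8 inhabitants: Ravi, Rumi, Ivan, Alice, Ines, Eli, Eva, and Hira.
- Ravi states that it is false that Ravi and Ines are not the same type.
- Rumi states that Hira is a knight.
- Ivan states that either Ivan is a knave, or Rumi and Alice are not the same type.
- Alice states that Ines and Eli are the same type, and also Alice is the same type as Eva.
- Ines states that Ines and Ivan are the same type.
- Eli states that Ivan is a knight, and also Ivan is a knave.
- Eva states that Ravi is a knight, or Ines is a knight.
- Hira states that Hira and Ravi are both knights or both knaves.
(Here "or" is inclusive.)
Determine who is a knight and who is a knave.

Ravi is a knight, Rumi is a knight, Ivan is a knight, Alice is a knave, Ines is a knight, Eli is a knave, Eva is a knight, and Hira is a knight.

As a knight, Ravi's statement "it is false that Ravi and Ines are not the same type" should be True; it is.
Rumi is a knight; "Hira is a knight" is True, as required.
Since Ivan is a knight, "either Ivan is a knave, or Rumi and Alice are not the same type" needs to be True, which holds.
Since Alice is a knave, "Ines and Eli are the same type, and also Alice is the same type as Eva" needs to be False, which holds.
Ines is a knight, and the claim "Ines and Ivan are the same type" is indeed True.
Eli (knave): "Ivan is a knight, and also Ivan is a knave" — False. ✓
Eva is a knight, and the claim "Ravi is a knight, or Ines is a knight" is indeed True.
Hira is a knight, so "Hira and Ravi are both knights or both knaves" must be True — and it is.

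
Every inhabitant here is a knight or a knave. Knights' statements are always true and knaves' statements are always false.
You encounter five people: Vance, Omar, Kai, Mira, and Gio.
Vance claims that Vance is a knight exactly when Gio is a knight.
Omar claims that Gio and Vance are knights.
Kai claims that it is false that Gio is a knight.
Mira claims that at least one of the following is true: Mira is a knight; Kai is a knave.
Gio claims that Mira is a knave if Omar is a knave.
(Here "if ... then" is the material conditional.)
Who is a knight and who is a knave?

Suppose Vance is a knave. Then Vance's statement "Vance is a knight exactly when Gio is a knight" would have to be false. Checking the 16 ways to assign the others, none is consistent with every speaker.
(For instance, with Omar=knight, Kai=knave, Mira=knight, Gio=knight, Omar's claim "Gio and Vance are knights" comes out false where it would need to be true.)
So Vance must be a knight, making "Vance is a knight exactly when Gio is a knight" true. Taking Vance=knight, Omar=knight, Kai=knave, Mira=knight, Gio=knight, each remaining statement checks out:
  Omar (knight): "Gio and Vance are knights" — true. ✓
  Kai (knave): "it is false that Gio is a knight" — false. ✓
  Mira (knight): "at least one of the following is true: Mira is a knight; Kai is a knave" — true. ✓
  Gio (knight): "Mira is a knave if Omar is a knave" — true. ✓
This is the unique consistent assignment.

Knights: Vance, Omar, Mira, and Gio. Knaves: Kai.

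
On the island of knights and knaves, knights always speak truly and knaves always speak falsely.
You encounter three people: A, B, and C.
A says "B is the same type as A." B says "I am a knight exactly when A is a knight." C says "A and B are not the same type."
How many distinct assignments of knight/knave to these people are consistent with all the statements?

1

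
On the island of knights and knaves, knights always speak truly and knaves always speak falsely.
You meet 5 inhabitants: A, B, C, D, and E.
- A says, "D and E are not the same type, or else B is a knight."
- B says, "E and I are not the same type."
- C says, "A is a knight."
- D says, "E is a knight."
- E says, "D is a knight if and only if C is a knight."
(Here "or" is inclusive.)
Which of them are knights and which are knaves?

A is a knight, B is a knight, C is a knight, D is a knave, and E is a knave.

Suppose A is a knave. Then A's statement "D and E are not the same type, or else B is a knight" would have to be false. Checking the 16 ways to assign the others, none is consistent with every speaker.
(For instance, with B=knight, C=knight, D=knave, E=knave, A's claim "D and E are not the same type, or else B is a knight" comes out true where it would need to be false.)
So A must be a knight, making "D and E are not the same type, or else B is a knight" true. Taking A=knight, B=knight, C=knight, D=knave, E=knave, each remaining statement checks out:
  B (knight): "E and I are not the same type" — true. ✓
  C (knight): "A is a knight" — true. ✓
  D (knave): "E is a knight" — false. ✓
  E (knave): "D is a knight if and only if C is a knight" — false. ✓
This is the unique consistent assignment.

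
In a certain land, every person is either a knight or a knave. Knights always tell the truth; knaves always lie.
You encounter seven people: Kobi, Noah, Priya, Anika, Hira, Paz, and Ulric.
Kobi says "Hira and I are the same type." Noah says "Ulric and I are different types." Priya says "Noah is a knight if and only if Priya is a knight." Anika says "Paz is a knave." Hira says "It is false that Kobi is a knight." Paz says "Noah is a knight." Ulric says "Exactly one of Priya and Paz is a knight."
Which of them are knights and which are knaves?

Knights: Noah, Priya, Hira, and Paz. Knaves: Kobi, Anika, and Ulric.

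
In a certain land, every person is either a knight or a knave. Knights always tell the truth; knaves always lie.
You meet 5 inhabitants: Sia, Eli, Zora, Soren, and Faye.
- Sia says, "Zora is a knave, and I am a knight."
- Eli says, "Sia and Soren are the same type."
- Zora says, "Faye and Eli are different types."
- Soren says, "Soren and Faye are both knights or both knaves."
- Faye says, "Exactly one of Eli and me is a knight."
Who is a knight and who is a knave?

Sia is a knave, Eli is a knave, Zora is a knight, Soren is a knight, and Faye is a knight.

Since Sia is a knave, "Zora is a knave, and I am a knight" needs to be False, which holds.
Eli is a knave; "Sia and Soren are the same type" is False, as required.
As a knight, Zora's statement "Faye and Eli are different types" should be true; it is.
Soren is a knight, so "Soren and Faye are both knights or both knaves" must be true — and it is.
Faye (knight): "exactly one of Eli and me is a knight" — true. ✓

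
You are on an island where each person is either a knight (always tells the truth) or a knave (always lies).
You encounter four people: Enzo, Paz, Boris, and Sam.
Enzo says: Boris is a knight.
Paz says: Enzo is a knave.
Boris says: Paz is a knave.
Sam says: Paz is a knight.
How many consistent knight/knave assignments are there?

2

Consistent assignments:
  Enzo=knight, Paz=knave, Boris=knight, Sam=knave
  Enzo=knave, Paz=knight, Boris=knave, Sam=knight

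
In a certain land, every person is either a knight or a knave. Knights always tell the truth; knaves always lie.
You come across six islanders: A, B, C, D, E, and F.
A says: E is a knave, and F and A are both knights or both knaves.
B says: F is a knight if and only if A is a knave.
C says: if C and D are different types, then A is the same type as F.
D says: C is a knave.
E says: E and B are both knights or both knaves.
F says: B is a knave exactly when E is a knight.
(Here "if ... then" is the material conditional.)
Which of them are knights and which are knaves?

As a knave, A's statement "E is a knave, and F and A are both knights or both knaves" should be false; it is.
B is a knight, so "F is a knight if and only if A is a knave" must be true — and it is.
C is a knave, and the claim "if C and D are different types, then A is the same type as F" is indeed false.
As a knight, D's statement "C is a knave" should be true; it is.
As a knave, E's statement "E and B are both knights or both knaves" should be false; it is.
F is a knight, so "B is a knave exactly when E is a knight" must be true — and it is.

A is a knave, B is a knight, C is a knave, D is a knight, E is a knave, and F is a knight.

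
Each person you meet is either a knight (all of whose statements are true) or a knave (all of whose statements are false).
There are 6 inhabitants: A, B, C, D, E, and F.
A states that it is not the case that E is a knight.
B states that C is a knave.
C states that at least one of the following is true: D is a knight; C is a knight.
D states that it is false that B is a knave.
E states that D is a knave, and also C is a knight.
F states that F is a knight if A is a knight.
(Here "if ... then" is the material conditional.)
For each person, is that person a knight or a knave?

Knights: C, E, and F. Knaves: A, B, and D.

A is a knave, and the claim "it is not the case that E is a knight" is indeed false.
B is a knave, and the claim "C is a knave" is indeed false.
Since C is a knight, "at least one of the following is true: D is a knight; C is a knight" needs to be True, which holds.
Since D is a knave, "it is false that B is a knave" needs to be false, which holds.
E is a knight; "D is a knave, and also C is a knight" is True, as required.
F is a knight, and the claim "F is a knight if A is a knight" is indeed True.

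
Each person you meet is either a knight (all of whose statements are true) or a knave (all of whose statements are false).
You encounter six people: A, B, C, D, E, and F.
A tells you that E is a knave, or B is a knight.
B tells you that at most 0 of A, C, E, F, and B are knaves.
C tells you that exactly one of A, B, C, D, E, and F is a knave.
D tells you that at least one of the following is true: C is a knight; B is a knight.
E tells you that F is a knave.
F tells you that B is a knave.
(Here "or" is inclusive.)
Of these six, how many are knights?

2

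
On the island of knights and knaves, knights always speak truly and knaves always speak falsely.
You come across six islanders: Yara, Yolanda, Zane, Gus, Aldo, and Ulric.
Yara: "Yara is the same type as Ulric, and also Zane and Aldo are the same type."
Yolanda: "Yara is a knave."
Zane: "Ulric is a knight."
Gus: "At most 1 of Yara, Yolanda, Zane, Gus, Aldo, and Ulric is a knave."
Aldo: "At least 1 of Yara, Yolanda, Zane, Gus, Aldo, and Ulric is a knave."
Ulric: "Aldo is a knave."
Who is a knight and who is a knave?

Yara is a knave, so "Yara is the same type as Ulric, and also Zane and Aldo are the same type" must be False — and it is.
Since Yolanda is a knight, "Yara is a knave" needs to be true, which holds.
Zane is a knave, and the claim "Ulric is a knight" is indeed False.
Gus is a knave, and the claim "at most 1 of Yara, Yolanda, Zane, Gus, Aldo, and Ulric is a knave" is indeed False.
As a knight, Aldo's statement "at least 1 of Yara, Yolanda, Zane, Gus, Aldo, and Ulric is a knave" should be true; it is.
Ulric is a knave; "Aldo is a knave" is False, as required.

Yara is a knave, Yolanda is a knight, Zane is a knave, Gus is a knave, Aldo is a knight, and Ulric is a knave.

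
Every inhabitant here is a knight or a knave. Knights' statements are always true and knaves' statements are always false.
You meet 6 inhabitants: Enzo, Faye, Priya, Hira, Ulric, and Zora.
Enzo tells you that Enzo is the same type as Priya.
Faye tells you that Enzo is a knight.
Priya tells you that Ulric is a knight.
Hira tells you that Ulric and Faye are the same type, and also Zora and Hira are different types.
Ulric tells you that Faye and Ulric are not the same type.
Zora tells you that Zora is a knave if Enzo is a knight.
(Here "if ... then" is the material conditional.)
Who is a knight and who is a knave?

Enzo is a knave, Faye is a knave, Priya is a knight, Hira is a knave, Ulric is a knight, and Zora is a knight.

Since Enzo is a knave, "Enzo is the same type as Priya" needs to be false, which holds.
Faye is a knave, and the claim "Enzo is a knight" is indeed false.
Priya (knight): "Ulric is a knight" — true. ✓
Since Hira is a knave, "Ulric and Faye are the same type, and also Zora and Hira are different types" needs to be false, which holds.
Since Ulric is a knight, "Faye and Ulric are not the same type" needs to be true, which holds.
Zora is a knight, and the claim "Zora is a knave if Enzo is a knight" is indeed true.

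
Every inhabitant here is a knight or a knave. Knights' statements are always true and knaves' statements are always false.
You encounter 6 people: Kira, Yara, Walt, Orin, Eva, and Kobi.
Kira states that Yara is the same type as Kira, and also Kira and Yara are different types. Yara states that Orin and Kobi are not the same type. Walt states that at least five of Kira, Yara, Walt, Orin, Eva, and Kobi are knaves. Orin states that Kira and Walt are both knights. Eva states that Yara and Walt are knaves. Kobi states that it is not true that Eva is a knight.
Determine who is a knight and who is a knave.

Kira is a knave, Yara is a knight, Walt is a knave, Orin is a knave, Eva is a knave, and Kobi is a knight.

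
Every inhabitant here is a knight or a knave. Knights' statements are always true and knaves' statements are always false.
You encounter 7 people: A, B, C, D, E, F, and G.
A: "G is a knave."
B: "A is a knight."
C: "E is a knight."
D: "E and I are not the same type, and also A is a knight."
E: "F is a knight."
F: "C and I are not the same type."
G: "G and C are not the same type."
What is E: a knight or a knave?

Consistent assignments: {A=knight, B=knight, C=knave, D=knight, E=knave, F=knave, G=knave}; {A=knight, B=knight, C=knave, D=knave, E=knave, F=knave, G=knave}; {A=knave, B=knave, C=knave, D=knave, E=knave, F=knave, G=knight}
In every consistent assignment, E is a knave.

E is a knave.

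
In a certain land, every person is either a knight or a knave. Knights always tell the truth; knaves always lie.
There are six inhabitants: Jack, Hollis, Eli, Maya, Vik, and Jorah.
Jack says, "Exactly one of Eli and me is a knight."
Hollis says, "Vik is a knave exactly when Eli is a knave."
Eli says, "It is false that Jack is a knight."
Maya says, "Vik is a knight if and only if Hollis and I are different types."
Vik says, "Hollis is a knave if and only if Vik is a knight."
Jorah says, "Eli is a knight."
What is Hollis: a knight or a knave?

Hollis is a knave.

Consistent assignments: {Jack=knight, Hollis=knave, Eli=knave, Maya=knight, Vik=knight, Jorah=knave}; {Jack=knight, Hollis=knave, Eli=knave, Maya=knave, Vik=knight, Jorah=knave}
In every consistent assignment, Hollis is a knave.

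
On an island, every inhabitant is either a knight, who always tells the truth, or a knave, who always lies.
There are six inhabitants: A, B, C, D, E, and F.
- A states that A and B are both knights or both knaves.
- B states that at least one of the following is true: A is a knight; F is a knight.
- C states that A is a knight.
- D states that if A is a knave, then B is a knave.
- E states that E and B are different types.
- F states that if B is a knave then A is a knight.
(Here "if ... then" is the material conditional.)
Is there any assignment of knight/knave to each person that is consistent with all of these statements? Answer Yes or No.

Checking all 64 assignments, each has at least one speaker whose statement's truth value contradicts their type.

No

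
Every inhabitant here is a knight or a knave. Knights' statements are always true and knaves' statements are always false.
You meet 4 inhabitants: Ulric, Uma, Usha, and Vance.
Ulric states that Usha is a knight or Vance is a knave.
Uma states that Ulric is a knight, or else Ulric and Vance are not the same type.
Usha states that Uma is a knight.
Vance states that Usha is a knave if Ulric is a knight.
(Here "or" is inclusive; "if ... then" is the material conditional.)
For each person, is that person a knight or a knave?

Ulric is a knight, so "Usha is a knight or Vance is a knave" must be True — and it is.
Since Uma is a knight, "Ulric is a knight, or else Ulric and Vance are not the same type" needs to be True, which holds.
Usha is a knight, and the claim "Uma is a knight" is indeed True.
Vance is a knave, and the claim "Usha is a knave if Ulric is a knight" is indeed False.

Ulric is a knight, Uma is a knight, Usha is a knight, and Vance is a knave.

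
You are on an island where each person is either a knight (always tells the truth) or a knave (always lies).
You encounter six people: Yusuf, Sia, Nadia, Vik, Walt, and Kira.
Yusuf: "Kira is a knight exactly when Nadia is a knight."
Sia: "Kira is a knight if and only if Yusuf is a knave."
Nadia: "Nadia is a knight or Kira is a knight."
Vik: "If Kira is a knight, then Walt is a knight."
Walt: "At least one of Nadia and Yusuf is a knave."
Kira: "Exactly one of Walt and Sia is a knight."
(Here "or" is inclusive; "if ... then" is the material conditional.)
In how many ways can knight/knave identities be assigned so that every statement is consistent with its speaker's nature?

1

Consistent assignments:
  Yusuf=knight, Sia=knight, Nadia=knave, Vik=knight, Walt=knight, Kira=knave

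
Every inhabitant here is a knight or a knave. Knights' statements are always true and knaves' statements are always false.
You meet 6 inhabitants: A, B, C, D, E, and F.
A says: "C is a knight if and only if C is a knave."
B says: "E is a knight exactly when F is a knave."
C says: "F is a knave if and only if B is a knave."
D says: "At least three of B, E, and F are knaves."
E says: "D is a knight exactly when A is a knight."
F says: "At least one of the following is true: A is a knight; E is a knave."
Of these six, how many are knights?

2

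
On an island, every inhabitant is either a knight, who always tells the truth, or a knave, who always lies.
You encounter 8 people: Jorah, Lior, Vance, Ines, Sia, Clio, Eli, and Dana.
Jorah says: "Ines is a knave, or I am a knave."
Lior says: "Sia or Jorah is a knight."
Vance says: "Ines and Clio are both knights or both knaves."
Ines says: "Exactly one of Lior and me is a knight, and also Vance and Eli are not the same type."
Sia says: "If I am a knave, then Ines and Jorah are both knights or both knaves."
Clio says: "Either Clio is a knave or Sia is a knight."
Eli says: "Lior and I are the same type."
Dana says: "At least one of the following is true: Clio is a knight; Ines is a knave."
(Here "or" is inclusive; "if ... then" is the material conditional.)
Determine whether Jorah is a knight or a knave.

Jorah is a knight.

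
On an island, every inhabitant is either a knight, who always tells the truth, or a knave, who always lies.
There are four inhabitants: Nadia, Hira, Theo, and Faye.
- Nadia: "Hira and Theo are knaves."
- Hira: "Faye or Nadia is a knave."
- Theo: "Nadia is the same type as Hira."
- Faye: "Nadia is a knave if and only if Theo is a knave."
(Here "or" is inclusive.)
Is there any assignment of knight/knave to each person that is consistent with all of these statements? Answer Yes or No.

One consistent assignment: Nadia=knave, Hira=knight, Theo=knave, Faye=knight.

Yes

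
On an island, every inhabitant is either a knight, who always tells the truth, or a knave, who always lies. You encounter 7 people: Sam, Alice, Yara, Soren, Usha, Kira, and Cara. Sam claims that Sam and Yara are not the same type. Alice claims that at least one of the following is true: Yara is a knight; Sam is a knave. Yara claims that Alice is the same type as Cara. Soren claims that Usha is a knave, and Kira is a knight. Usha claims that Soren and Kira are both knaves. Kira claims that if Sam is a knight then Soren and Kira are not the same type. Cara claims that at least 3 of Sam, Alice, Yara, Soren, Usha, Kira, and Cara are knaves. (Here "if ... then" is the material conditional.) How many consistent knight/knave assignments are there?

1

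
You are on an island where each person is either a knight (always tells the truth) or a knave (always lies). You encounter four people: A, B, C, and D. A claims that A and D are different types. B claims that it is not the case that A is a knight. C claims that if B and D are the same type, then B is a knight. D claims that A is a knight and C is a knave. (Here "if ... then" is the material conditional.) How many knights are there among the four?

2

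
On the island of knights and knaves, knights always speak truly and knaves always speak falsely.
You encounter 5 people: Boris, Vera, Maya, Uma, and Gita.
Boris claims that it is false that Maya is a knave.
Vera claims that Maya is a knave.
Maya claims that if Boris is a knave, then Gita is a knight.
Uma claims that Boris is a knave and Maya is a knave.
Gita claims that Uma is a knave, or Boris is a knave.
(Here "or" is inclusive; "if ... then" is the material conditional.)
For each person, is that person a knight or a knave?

Boris is a knight; "it is false that Maya is a knave" is True, as required.
Since Vera is a knave, "Maya is a knave" needs to be false, which holds.
Since Maya is a knight, "if Boris is a knave, then Gita is a knight" needs to be True, which holds.
Uma (knave): "Boris is a knave and Maya is a knave" — false. ✓
Since Gita is a knight, "Uma is a knave, or Boris is a knave" needs to be True, which holds.

Knights: Boris, Maya, and Gita. Knaves: Vera and Uma.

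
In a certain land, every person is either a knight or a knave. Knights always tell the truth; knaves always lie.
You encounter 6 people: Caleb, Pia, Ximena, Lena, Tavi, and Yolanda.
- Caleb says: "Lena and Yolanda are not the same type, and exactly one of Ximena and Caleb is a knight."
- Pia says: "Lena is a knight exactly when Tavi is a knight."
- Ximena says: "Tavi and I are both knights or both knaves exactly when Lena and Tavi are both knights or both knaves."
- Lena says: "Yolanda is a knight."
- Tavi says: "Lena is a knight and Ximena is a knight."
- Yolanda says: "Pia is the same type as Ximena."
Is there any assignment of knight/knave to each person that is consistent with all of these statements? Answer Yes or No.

Yes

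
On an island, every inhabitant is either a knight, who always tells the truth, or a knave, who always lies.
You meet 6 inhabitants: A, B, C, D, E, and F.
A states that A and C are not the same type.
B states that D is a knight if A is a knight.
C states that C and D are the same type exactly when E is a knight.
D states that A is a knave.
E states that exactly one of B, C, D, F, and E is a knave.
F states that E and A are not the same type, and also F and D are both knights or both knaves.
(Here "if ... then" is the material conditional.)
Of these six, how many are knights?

The unique consistent assignment is A=knave, B=knight, C=knave, D=knight, E=knight, F=knight.
That has 4 knights.

4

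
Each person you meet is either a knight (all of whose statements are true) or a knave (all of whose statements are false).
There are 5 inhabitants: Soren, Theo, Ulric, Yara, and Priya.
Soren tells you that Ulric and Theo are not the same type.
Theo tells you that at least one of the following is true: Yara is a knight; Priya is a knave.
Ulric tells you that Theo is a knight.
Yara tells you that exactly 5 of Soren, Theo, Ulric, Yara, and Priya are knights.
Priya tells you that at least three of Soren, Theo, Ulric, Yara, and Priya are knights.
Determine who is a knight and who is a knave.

Knights: Theo and Ulric. Knaves: Soren, Yara, and Priya.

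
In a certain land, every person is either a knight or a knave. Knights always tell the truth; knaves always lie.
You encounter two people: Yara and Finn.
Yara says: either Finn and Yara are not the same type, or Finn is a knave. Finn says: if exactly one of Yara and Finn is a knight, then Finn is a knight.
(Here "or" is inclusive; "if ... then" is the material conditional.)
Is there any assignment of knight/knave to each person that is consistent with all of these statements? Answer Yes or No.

Yes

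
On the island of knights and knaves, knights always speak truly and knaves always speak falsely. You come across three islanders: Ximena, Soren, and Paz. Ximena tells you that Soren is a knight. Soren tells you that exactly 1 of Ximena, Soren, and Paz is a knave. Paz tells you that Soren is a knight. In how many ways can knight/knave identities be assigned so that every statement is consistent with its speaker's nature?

1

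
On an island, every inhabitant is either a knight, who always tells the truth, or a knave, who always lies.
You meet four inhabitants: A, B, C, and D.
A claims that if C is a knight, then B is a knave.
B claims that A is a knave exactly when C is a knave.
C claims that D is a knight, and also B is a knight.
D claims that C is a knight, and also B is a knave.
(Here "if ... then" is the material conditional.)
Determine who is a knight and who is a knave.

A is a knight, B is a knave, C is a knave, and D is a knave.

Suppose A is a knave. Then A's statement "if C is a knight, then B is a knave" would have to be false. Checking the 8 ways to assign the others, none is consistent with every speaker.
(For instance, with B=knave, C=knave, D=knave, A's claim "if C is a knight, then B is a knave" comes out true where it would need to be false.)
So A must be a knight, making "if C is a knight, then B is a knave" true. Taking A=knight, B=knave, C=knave, D=knave, each remaining statement checks out:
  B (knave): "A is a knave exactly when C is a knave" — false. ✓
  C (knave): "D is a knight, and also B is a knight" — false. ✓
  D (knave): "C is a knight, and also B is a knave" — false. ✓
This is the unique consistent assignment.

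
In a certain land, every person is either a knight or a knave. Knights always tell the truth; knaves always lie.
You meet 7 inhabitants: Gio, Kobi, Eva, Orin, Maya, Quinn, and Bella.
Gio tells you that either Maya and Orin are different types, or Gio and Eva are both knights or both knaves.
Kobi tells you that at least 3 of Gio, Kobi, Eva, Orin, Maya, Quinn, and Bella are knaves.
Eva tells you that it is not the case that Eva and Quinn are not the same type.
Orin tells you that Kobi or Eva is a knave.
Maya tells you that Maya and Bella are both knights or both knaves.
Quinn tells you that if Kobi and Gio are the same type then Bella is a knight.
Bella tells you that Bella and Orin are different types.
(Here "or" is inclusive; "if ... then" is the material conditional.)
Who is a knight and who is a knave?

Gio is a knave, Kobi is a knight, Eva is a knight, Orin is a knave, Maya is a knave, Quinn is a knight, and Bella is a knight.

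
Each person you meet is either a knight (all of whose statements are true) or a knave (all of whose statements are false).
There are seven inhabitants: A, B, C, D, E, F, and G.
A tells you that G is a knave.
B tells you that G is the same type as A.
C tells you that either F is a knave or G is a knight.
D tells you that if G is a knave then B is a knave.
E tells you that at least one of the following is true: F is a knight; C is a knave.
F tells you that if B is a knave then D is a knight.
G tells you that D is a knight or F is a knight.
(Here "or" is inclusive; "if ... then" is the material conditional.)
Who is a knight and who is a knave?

A is a knave, B is a knave, C is a knight, D is a knight, E is a knight, F is a knight, and G is a knight.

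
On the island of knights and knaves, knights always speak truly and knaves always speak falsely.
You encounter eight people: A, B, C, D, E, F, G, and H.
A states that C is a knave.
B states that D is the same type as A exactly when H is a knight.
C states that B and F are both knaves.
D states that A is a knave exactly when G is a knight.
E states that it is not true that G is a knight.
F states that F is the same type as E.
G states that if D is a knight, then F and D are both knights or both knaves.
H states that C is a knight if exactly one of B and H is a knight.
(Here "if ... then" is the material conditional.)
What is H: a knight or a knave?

H is a knight.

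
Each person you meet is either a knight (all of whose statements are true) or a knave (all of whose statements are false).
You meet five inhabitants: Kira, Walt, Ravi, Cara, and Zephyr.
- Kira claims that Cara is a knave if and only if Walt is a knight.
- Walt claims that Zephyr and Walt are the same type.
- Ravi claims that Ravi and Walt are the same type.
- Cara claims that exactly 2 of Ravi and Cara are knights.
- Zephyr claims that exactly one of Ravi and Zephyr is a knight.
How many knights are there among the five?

3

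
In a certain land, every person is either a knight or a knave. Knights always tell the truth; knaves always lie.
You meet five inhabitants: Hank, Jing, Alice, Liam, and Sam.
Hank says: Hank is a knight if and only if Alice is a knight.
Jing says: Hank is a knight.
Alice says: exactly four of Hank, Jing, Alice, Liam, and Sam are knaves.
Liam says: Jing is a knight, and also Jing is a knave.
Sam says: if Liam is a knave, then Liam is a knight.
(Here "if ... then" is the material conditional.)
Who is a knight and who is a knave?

Suppose Hank is a knight. Then Hank's statement "Hank is a knight if and only if Alice is a knight" would have to be true. Checking the 16 ways to assign the others, none is consistent with every speaker.
(For instance, with Jing=knave, Alice=knight, Liam=knave, Sam=knave, Jing's claim "Hank is a knight" comes out true where it would need to be false.)
So Hank must be a knave, making "Hank is a knight if and only if Alice is a knight" false. Taking Hank=knave, Jing=knave, Alice=knight, Liam=knave, Sam=knave, each remaining statement checks out:
  Jing (knave): "Hank is a knight" — false. ✓
  Alice (knight): "exactly four of Hank, Jing, Alice, Liam, and Sam are knaves" — true. ✓
  Liam (knave): "Jing is a knight, and also Jing is a knave" — false. ✓
  Sam (knave): "if Liam is a knave, then Liam is a knight" — false. ✓
This is the unique consistent assignment.

Knights: Alice. Knaves: Hank, Jing, Liam, and Sam.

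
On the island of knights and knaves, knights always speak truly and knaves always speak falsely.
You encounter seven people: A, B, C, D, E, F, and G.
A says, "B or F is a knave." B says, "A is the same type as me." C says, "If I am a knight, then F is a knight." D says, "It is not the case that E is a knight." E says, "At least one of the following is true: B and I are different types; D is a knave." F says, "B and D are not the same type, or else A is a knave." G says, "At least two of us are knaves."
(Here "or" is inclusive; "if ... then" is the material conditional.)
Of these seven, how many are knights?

5

The unique consistent assignment is A=knight, B=knave, C=knight, D=knight, E=knave, F=knight, G=knight.
That has 5 knights.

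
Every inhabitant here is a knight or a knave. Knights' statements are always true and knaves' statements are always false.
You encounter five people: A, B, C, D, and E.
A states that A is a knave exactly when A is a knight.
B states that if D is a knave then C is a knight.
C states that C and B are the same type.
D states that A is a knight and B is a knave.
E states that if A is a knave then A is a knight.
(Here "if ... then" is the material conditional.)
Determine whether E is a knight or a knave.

Consistent assignments: {A=knave, B=knight, C=knight, D=knave, E=knave}
In every consistent assignment, E is a knave.

E is a knave.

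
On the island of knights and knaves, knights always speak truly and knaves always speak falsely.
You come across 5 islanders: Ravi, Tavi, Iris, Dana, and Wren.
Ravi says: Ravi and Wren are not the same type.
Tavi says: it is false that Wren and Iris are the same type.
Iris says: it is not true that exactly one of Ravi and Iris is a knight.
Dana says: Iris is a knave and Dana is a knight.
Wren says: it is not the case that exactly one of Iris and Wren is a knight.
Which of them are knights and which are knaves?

Knights: Ravi, Tavi, and Iris. Knaves: Dana and Wren.

Suppose Ravi is a knave. Then Ravi's statement "Ravi and Wren are not the same type" would have to be false. Checking the 16 ways to assign the others, none is consistent with every speaker.
(For instance, with Tavi=knight, Iris=knight, Dana=knave, Wren=knave, Iris's claim "it is not true that exactly one of Ravi and Iris is a knight" comes out false where it would need to be true.)
So Ravi must be a knight, making "Ravi and Wren are not the same type" true. Taking Ravi=knight, Tavi=knight, Iris=knight, Dana=knave, Wren=knave, each remaining statement checks out:
  Tavi (knight): "it is false that Wren and Iris are the same type" — true. ✓
  Iris (knight): "it is not true that exactly one of Ravi and Iris is a knight" — true. ✓
  Dana (knave): "Iris is a knave and Dana is a knight" — false. ✓
  Wren (knave): "it is not the case that exactly one of Iris and Wren is a knight" — false. ✓
This is the unique consistent assignment.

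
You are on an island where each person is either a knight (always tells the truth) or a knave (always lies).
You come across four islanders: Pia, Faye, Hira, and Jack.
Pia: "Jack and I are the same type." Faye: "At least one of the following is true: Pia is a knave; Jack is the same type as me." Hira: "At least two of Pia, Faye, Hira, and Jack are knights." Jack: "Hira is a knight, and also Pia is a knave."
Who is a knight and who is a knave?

Pia is a knave, Faye is a knight, Hira is a knight, and Jack is a knight.

Pia is a knave; "Jack and I are the same type" is false, as required.
Since Faye is a knight, "at least one of the following is true: Pia is a knave; Jack is the same type as me" needs to be true, which holds.
As a knight, Hira's statement "at least two of Pia, Faye, Hira, and Jack are knights" should be true; it is.
Jack is a knight, so "Hira is a knight, and also Pia is a knave" must be true — and it is.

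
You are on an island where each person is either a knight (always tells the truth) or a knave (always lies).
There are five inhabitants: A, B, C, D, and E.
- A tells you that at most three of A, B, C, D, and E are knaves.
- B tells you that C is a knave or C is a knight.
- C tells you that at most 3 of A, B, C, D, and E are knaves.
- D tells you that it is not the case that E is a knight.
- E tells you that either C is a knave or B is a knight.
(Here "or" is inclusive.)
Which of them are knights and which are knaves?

Suppose A is a knave. Then A's statement "at most three of A, B, C, D, and E are knaves" would have to be false. Checking the 16 ways to assign the others, none is consistent with every speaker.
(For instance, with B=knight, C=knight, D=knave, E=knight, A's claim "at most three of A, B, C, D, and E are knaves" comes out true where it would need to be false.)
So A must be a knight, making "at most three of A, B, C, D, and E are knaves" true. Taking A=knight, B=knight, C=knight, D=knave, E=knight, each remaining statement checks out:
  B (knight): "C is a knave or C is a knight" — true. ✓
  C (knight): "at most 3 of A, B, C, D, and E are knaves" — true. ✓
  D (knave): "it is not the case that E is a knight" — false. ✓
  E (knight): "either C is a knave or B is a knight" — true. ✓
This is the unique consistent assignment.

A is a knight, B is a knight, C is a knight, D is a knave, and E is a knight.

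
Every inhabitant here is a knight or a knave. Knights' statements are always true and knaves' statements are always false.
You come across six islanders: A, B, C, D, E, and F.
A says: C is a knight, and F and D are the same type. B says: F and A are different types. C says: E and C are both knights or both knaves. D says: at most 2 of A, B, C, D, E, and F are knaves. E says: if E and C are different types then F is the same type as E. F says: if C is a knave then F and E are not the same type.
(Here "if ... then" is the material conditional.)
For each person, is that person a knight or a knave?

Knights: A, C, D, E, and F. Knaves: B.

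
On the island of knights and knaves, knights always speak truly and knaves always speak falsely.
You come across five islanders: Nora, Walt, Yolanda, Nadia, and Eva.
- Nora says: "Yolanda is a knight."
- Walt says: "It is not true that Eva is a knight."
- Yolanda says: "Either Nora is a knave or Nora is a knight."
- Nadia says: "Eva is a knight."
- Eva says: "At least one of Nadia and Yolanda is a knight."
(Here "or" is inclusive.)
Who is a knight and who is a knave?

Knights: Nora, Yolanda, Nadia, and Eva. Knaves: Walt.

As a knight, Nora's statement "Yolanda is a knight" should be true; it is.
Walt (knave): "it is not true that Eva is a knight" — false. ✓
Yolanda is a knight, and the claim "either Nora is a knave or Nora is a knight" is indeed true.
As a knight, Nadia's statement "Eva is a knight" should be true; it is.
Eva is a knight; "at least one of Nadia and Yolanda is a knight" is true, as required.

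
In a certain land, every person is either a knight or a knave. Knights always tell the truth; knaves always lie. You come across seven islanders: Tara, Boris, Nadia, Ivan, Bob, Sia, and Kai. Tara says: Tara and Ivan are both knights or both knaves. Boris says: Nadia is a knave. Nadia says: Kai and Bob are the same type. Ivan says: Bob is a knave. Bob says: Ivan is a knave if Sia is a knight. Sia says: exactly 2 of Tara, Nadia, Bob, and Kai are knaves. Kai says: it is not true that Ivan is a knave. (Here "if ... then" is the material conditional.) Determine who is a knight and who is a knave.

Knights: Tara, Boris, Ivan, Sia, and Kai. Knaves: Nadia and Bob.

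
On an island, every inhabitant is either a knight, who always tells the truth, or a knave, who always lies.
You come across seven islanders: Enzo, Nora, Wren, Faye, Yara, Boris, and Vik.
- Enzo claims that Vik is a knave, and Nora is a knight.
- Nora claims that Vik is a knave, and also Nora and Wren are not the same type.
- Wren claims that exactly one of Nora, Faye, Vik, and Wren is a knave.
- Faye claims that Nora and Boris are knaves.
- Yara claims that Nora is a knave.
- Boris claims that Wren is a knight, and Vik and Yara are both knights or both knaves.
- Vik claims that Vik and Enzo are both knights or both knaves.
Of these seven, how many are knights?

2

The unique consistent assignment is Enzo=knight, Nora=knight, Wren=knave, Faye=knave, Yara=knave, Boris=knave, Vik=knave.
That has 2 knights.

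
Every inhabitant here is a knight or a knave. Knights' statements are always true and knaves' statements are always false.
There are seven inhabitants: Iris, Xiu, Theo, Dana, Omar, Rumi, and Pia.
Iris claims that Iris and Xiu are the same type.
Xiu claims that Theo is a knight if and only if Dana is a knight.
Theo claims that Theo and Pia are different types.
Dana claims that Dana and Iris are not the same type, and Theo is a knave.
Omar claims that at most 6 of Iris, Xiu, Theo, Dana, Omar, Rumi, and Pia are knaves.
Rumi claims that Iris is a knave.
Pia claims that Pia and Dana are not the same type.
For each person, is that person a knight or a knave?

Iris is a knave, Xiu is a knight, Theo is a knave, Dana is a knave, Omar is a knight, Rumi is a knight, and Pia is a knave.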